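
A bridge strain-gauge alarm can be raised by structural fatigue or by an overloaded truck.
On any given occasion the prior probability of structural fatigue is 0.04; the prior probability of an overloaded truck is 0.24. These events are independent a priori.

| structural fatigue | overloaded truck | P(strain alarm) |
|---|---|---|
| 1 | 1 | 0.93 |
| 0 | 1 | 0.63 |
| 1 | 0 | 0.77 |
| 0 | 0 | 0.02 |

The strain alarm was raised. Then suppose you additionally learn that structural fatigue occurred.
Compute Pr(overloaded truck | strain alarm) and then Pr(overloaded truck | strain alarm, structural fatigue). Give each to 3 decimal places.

Pr(overloaded truck | strain alarm) ≈ 0.802; Pr(overloaded truck | strain alarm, structural fatigue) ≈ 0.276

Weight on overloaded truck=true, given the evidence: 0.145152 + 0.008928 = 0.154080
Normalizer over all consistent configurations: 0.02·0.96·0.76 + 0.63·0.96·0.24 + 0.77·0.04·0.76 + 0.93·0.04·0.24 = 0.192080
P(overloaded truck | strain alarm) = 0.154080/0.192080 ≈ 0.802

Now condition on the additional information:
For the numerator, keep only overloaded truck=true terms: 0.93·0.24 = 0.223200
Normalizer over all consistent configurations: 0.77·0.76 + 0.93·0.24 = 0.808400
P(overloaded truck | strain alarm, structural fatigue) = 0.223200/0.808400 ≈ 0.276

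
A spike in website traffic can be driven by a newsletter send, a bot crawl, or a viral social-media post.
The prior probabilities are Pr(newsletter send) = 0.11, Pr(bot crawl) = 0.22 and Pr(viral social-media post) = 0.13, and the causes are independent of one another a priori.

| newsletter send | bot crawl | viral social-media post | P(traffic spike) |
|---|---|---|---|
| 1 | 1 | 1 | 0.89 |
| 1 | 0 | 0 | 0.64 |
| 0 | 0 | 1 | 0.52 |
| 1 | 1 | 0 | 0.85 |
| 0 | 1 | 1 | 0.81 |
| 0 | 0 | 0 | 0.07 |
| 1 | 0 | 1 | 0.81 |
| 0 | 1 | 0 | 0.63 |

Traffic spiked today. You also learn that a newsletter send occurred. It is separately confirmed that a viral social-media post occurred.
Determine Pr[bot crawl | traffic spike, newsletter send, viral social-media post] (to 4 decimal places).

Pr[bot crawl | traffic spike, newsletter send, viral social-media post] ≈ 0.2366

P(traffic spike | newsletter send, viral social-media post) = 0.81*0.78 + 0.89*0.22 = 0.631800 + 0.195800 = 0.827600
Restricting to configurations with bot crawl present: 0.89*0.22 = 0.195800.
Hence the posterior is 0.195800/0.827600 ≈ 0.2366.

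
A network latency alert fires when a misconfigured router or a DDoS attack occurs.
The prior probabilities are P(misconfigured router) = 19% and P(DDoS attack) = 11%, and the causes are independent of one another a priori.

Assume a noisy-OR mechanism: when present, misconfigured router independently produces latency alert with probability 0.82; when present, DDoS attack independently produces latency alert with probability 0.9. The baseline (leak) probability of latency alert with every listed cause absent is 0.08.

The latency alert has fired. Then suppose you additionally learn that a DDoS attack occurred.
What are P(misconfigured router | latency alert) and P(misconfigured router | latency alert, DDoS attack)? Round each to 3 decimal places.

Under noisy-OR, P(latency alert | causes) = 1 − (1−0.08)·∏(1−qᵢ) over the active causes.
P(latency alert) = 0.08·0.81·0.89 + 0.908·0.81·0.11 + 0.8344·0.19·0.89 + 0.98344·0.19·0.11 = 0.057672 + 0.080903 + 0.141097 + 0.020554 = 0.300226
Of this, 0.161651 comes from 0.141097 + 0.020554 (the misconfigured router=true cases).
P(misconfigured router | latency alert) = 0.161651 / 0.300226 ≈ 0.538

Now condition on the additional information:
P(latency alert | DDoS attack) = 0.908·0.81 + 0.98344·0.19 = 0.735480 + 0.186854 = 0.922334
The misconfigured router-present share is 0.98344·0.19 = 0.186854.
So P(misconfigured router | latency alert, DDoS attack) = 0.186854/0.922334 ≈ 0.203.

P(misconfigured router | latency alert) ≈ 0.538; P(misconfigured router | latency alert, DDoS attack) ≈ 0.203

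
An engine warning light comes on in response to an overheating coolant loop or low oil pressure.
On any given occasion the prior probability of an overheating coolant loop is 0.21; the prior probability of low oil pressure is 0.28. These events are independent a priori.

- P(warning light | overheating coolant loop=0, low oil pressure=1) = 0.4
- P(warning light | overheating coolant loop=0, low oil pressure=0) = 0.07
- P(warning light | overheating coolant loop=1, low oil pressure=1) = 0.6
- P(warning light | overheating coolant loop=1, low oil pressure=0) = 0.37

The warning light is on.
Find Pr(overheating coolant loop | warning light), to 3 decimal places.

Pr(overheating coolant loop | warning light) ≈ 0.416

Weight on overheating coolant loop=true, given the evidence: 0.055944 + 0.035280 = 0.091224
Denominator P(warning light): 0.07×0.79×0.72 + 0.4×0.79×0.28 + 0.37×0.21×0.72 + 0.6×0.21×0.28 = 0.219520
P(overheating coolant loop | warning light) = 0.091224/0.219520 ≈ 0.416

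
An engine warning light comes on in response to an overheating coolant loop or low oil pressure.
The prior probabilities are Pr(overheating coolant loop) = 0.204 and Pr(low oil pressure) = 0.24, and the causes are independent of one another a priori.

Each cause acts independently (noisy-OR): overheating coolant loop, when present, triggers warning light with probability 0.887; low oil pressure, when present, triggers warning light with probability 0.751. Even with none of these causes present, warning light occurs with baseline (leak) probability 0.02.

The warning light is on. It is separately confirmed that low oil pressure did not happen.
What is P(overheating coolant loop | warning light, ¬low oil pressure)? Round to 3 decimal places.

Under noisy-OR, P(warning light | causes) = 1 − (1−0.02)·∏(1−qᵢ) over the active causes.
Sum P(warning light|·) weighted by the priors over both values of overheating coolant loop:
  P(warning light | ¬low oil pressure) = 0.02·0.796 + 0.88926·0.204
        = 0.015920 + 0.181409 = 0.197329
Configurations with overheating coolant loop contribute 0.181409, so
  P(overheating coolant loop | warning light, ¬low oil pressure) = 0.181409 / 0.197329 ≈ 0.919

P(overheating coolant loop | warning light, ¬low oil pressure) ≈ 0.919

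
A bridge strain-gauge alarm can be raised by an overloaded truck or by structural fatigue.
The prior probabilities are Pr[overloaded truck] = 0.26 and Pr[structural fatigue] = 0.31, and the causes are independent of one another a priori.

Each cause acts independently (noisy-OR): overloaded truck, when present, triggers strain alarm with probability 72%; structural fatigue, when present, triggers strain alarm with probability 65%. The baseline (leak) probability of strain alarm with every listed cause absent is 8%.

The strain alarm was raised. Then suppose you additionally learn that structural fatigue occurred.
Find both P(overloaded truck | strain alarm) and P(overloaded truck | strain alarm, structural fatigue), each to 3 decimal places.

P(overloaded truck | strain alarm) ≈ 0.513; P(overloaded truck | strain alarm, structural fatigue) ≈ 0.320

Under noisy-OR, P(strain alarm | causes) = 1 − (1−0.08)·∏(1−qᵢ) over the active causes.
P(strain alarm) = 0.08·0.74·0.69 + 0.678·0.74·0.31 + 0.7424·0.26·0.69 + 0.90984·0.26·0.31 = 0.040848 + 0.155533 + 0.133187 + 0.073333 = 0.402901
Restricting to configurations with overloaded truck present: 0.133187 + 0.073333 = 0.206520.
So P(overloaded truck | strain alarm) = 0.206520/0.402901 ≈ 0.513.

With the extra evidence:
P(strain alarm | structural fatigue) = 0.678·0.74 + 0.90984·0.26 = 0.501720 + 0.236558 = 0.738278
The overloaded truck-present share is 0.90984·0.26 = 0.236558.
P(overloaded truck | strain alarm, structural fatigue) = 0.236558 / 0.738278 ≈ 0.320
— structural fatigue explains away the evidence for overloaded truck.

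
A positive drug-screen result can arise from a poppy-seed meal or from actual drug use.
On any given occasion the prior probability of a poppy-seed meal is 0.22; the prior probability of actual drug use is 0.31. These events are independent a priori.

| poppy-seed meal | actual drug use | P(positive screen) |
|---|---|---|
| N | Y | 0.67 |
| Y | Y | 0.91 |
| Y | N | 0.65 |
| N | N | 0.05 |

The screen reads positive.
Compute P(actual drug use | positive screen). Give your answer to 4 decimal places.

P(actual drug use | positive screen) ≈ 0.6408

P(positive screen) = 0.05×0.78×0.69 + 0.67×0.78×0.31 + 0.65×0.22×0.69 + 0.91×0.22×0.31 = 0.026910 + 0.162006 + 0.098670 + 0.062062 = 0.349648
The actual drug use-present share is 0.162006 + 0.062062 = 0.224068.
Hence the posterior is 0.224068/0.349648 ≈ 0.6408.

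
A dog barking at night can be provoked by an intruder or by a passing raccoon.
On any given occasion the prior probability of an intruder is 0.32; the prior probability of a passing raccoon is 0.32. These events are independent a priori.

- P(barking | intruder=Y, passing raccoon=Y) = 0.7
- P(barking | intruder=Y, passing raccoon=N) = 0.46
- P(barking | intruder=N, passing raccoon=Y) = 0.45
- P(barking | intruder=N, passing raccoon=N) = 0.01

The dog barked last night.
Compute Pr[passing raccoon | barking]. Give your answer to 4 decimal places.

For the numerator, keep only passing raccoon=true terms: 0.097920 + 0.071680 = 0.169600
Normalizer over all consistent configurations: 0.01×0.68×0.68 + 0.45×0.68×0.32 + 0.46×0.32×0.68 + 0.7×0.32×0.32 = 0.274320
Posterior = 0.169600 / 0.274320 ≈ 0.6183

Pr[passing raccoon | barking] ≈ 0.6183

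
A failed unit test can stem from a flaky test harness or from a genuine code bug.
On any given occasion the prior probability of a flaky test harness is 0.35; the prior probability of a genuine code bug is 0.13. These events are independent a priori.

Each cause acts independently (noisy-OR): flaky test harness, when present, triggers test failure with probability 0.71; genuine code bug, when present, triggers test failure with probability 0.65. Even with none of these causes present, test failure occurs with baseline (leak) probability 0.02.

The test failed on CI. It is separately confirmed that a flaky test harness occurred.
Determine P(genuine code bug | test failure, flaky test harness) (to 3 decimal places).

Under noisy-OR, P(test failure | causes) = 1 − (1−0.02)·∏(1−qᵢ) over the active causes.
By total probability over both values of genuine code bug:
  P(test failure | flaky test harness) = 0.7158·0.87 + 0.90053·0.13
        = 0.622746 + 0.117069 = 0.739815
Configurations with genuine code bug contribute 0.117069, so
  P(genuine code bug | test failure, flaky test harness) = 0.117069 / 0.739815 ≈ 0.158

P(genuine code bug | test failure, flaky test harness) ≈ 0.158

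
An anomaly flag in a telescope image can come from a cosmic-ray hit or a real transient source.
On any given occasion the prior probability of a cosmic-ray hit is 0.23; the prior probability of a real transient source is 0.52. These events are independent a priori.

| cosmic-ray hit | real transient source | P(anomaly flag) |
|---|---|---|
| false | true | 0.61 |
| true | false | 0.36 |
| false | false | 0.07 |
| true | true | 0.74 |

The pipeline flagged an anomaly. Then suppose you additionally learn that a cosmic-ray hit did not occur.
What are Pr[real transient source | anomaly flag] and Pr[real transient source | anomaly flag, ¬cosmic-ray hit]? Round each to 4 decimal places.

P(anomaly flag) = 0.07*0.77*0.48 + 0.61*0.77*0.52 + 0.36*0.23*0.48 + 0.74*0.23*0.52 = 0.025872 + 0.244244 + 0.039744 + 0.088504 = 0.398364
Restricting to configurations with real transient source present: 0.244244 + 0.088504 = 0.332748.
P(real transient source | anomaly flag) = 0.332748 / 0.398364 ≈ 0.8353

Now also conditioning on cosmic-ray hit≠true:
Enumerate both values of real transient source and weight by the priors:
  P(anomaly flag | ¬cosmic-ray hit) = 0.07·0.48 + 0.61·0.52
        = 0.033600 + 0.317200 = 0.350800
The terms with real transient source present sum to 0.317200, so
  P(real transient source | anomaly flag, ¬cosmic-ray hit) = 0.317200 / 0.350800 ≈ 0.9042
Ruling out cosmic-ray hit raises the posterior on real transient source — the flip side of explaining away.

Pr[real transient source | anomaly flag] ≈ 0.8353; Pr[real transient source | anomaly flag, ¬cosmic-ray hit] ≈ 0.9042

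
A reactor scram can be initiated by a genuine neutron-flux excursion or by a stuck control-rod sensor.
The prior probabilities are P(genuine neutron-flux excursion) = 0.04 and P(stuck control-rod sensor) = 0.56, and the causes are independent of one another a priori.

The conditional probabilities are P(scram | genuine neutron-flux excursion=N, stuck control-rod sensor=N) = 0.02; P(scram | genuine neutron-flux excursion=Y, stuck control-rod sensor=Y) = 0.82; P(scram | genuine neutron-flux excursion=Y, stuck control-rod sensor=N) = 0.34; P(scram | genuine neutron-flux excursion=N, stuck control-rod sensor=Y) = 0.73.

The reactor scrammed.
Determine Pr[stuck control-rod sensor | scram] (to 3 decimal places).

P(scram) = 0.02×0.96×0.44 + 0.73×0.96×0.56 + 0.34×0.04×0.44 + 0.82×0.04×0.56 = 0.008448 + 0.392448 + 0.005984 + 0.018368 = 0.425248
Restricting to configurations with stuck control-rod sensor present: 0.392448 + 0.018368 = 0.410816.
Hence the posterior is 0.410816/0.425248 ≈ 0.966.

Pr[stuck control-rod sensor | scram] ≈ 0.966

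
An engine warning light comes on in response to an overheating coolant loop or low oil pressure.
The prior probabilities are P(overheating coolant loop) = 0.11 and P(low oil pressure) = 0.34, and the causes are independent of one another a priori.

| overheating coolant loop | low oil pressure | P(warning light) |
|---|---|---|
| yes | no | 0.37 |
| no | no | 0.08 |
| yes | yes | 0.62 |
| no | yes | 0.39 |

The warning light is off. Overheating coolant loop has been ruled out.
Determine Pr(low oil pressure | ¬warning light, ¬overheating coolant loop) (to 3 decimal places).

P(¬warning light | ¬overheating coolant loop) = 0.92×0.66 + 0.61×0.34 = 0.607200 + 0.207400 = 0.814600
Restricting to configurations with low oil pressure present: 0.61×0.34 = 0.207400.
P(low oil pressure | ¬warning light, ¬overheating coolant loop) = 0.207400 / 0.814600 ≈ 0.255

Pr(low oil pressure | ¬warning light, ¬overheating coolant loop) ≈ 0.255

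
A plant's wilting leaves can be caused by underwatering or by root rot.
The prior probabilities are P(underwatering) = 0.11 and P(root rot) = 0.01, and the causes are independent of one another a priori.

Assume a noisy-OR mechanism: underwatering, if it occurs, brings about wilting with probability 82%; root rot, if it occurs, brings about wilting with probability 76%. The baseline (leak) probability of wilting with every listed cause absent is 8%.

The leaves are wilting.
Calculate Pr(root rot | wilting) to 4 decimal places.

Under noisy-OR, P(wilting | causes) = 1 − (1−0.08)·∏(1−qᵢ) over the active causes.
P(wilting) = 0.08×0.89×0.99 + 0.7792×0.89×0.01 + 0.8344×0.11×0.99 + 0.960256×0.11×0.01 = 0.070488 + 0.006935 + 0.090866 + 0.001056 = 0.169345
The root rot-present share is 0.006935 + 0.001056 = 0.007991.
Hence the posterior is 0.007991/0.169345 ≈ 0.0472.

Pr(root rot | wilting) ≈ 0.0472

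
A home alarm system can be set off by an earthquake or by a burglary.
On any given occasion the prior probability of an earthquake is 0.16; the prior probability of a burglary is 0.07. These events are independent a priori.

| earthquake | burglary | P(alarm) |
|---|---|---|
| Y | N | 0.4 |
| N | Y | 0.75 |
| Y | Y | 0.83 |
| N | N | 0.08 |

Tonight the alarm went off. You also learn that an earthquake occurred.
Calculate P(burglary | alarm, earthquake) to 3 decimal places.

P(burglary | alarm, earthquake) ≈ 0.135

P(alarm | earthquake) = 0.4*0.93 + 0.83*0.07 = 0.372000 + 0.058100 = 0.430100
Of this, 0.058100 comes from 0.83*0.07 (the burglary=true cases).
So P(burglary | alarm, earthquake) = 0.058100/0.430100 ≈ 0.135.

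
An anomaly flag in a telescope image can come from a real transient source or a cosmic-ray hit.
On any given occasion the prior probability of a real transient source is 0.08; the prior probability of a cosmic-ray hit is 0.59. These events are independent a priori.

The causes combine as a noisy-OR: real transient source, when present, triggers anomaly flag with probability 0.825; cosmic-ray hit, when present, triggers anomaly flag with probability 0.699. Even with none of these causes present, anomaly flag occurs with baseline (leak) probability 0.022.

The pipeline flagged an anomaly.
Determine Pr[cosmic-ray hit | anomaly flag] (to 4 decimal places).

Pr[cosmic-ray hit | anomaly flag] ≈ 0.9234

Under noisy-OR, P(anomaly flag | causes) = 1 − (1−0.022)·∏(1−qᵢ) over the active causes.
Numerator (weight on configurations with cosmic-ray hit): 0.383012 + 0.044768 = 0.427780
The normalizing constant is 0.022·0.92·0.41 + 0.705622·0.92·0.59 + 0.82885·0.08·0.41 + 0.948484·0.08·0.59 = 0.463264
P(cosmic-ray hit | anomaly flag) = 0.427780/0.463264 ≈ 0.9234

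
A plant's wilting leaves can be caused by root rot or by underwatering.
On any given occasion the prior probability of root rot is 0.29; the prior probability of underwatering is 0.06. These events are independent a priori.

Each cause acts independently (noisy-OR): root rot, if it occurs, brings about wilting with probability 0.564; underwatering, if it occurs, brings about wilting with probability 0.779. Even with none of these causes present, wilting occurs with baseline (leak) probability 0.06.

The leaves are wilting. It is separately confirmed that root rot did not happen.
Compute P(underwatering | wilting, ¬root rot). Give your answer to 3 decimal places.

P(underwatering | wilting, ¬root rot) ≈ 0.457

Under noisy-OR, P(wilting | causes) = 1 − (1−0.06)·∏(1−qᵢ) over the active causes.
Numerator (weight on configurations with underwatering): 0.79226×0.06 = 0.047536
Normalizer over all consistent configurations: 0.06×0.94 + 0.79226×0.06 = 0.103936
P(underwatering | wilting, ¬root rot) = 0.047536/0.103936 ≈ 0.457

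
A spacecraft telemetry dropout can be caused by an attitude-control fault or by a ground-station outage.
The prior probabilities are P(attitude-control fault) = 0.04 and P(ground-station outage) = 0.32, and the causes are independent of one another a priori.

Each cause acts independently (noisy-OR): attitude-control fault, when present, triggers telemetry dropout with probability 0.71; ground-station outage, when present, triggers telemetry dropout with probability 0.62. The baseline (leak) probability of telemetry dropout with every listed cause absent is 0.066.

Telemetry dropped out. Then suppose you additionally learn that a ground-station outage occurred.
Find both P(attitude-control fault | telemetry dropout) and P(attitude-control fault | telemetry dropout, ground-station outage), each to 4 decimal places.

Under noisy-OR, P(telemetry dropout | causes) = 1 − (1−0.066)·∏(1−qᵢ) over the active causes.
For the numerator, keep only attitude-control fault=true terms: 0.019833 + 0.011483 = 0.031316
Denominator P(telemetry dropout): 0.066*0.96*0.68 + 0.64508*0.96*0.32 + 0.72914*0.04*0.68 + 0.897073*0.04*0.32 = 0.272570
P(attitude-control fault | telemetry dropout) = 0.031316/0.272570 ≈ 0.1149

Now condition on the additional information:
For the numerator, keep only attitude-control fault=true terms: 0.897073·0.04 = 0.035883
The normalizing constant is 0.64508·0.96 + 0.897073·0.04 = 0.655160
P(attitude-control fault | telemetry dropout, ground-station outage) = 0.035883/0.655160 ≈ 0.0548
The drop from 0.1149 to 0.0548 is the explaining-away (discounting) effect.

P(attitude-control fault | telemetry dropout) ≈ 0.1149; P(attitude-control fault | telemetry dropout, ground-station outage) ≈ 0.0548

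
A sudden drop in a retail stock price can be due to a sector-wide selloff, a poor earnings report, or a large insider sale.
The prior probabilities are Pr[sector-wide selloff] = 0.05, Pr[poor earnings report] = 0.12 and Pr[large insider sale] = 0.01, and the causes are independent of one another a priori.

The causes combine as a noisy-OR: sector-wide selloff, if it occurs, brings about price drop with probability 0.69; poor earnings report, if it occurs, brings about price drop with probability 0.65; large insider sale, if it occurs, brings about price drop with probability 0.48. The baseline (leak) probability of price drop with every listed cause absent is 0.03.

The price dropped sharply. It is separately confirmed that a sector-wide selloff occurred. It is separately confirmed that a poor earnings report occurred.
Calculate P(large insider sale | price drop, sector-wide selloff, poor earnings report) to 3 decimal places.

P(large insider sale | price drop, sector-wide selloff, poor earnings report) ≈ 0.011

Under noisy-OR, P(price drop | causes) = 1 − (1−0.03)·∏(1−qᵢ) over the active causes.
By total probability over both values of large insider sale:
  P(price drop | sector-wide selloff, poor earnings report) = 0.894755×0.99 + 0.945273×0.01
        = 0.885807 + 0.009453 = 0.895260
Keeping only the large insider sale-present terms gives 0.009453, so
  P(large insider sale | price drop, sector-wide selloff, poor earnings report) = 0.009453 / 0.895260 ≈ 0.011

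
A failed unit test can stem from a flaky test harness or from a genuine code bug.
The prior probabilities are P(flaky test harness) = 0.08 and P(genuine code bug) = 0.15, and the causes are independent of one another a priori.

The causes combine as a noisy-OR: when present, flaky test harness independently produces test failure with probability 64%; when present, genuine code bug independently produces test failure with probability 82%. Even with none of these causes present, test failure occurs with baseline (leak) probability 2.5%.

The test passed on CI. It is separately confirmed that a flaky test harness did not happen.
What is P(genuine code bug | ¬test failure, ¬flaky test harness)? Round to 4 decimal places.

P(genuine code bug | ¬test failure, ¬flaky test harness) ≈ 0.0308

Under noisy-OR, P(test failure | causes) = 1 − (1−0.025)·∏(1−qᵢ) over the active causes.
Enumerate both values of genuine code bug and weight by the priors:
  P(¬test failure | ¬flaky test harness) = 0.975×0.85 + 0.1755×0.15
        = 0.828750 + 0.026325 = 0.855075
Keeping only the genuine code bug-present terms gives 0.026325, so
  P(genuine code bug | ¬test failure, ¬flaky test harness) = 0.026325 / 0.855075 ≈ 0.0308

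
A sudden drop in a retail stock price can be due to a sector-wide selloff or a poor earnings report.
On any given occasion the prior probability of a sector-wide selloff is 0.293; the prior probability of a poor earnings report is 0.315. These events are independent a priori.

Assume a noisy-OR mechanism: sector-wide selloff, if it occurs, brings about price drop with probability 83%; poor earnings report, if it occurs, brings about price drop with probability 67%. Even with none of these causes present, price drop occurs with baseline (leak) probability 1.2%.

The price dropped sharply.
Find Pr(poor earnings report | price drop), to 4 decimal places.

Under noisy-OR, P(price drop | causes) = 1 − (1−0.012)·∏(1−qᵢ) over the active causes.
P(price drop) = 0.012*0.707*0.685 + 0.67396*0.707*0.315 + 0.83204*0.293*0.685 + 0.944573*0.293*0.315 = 0.005812 + 0.150094 + 0.166995 + 0.087179 = 0.410080
Of this, 0.237273 comes from 0.150094 + 0.087179 (the poor earnings report=true cases).
P(poor earnings report | price drop) = 0.237273 / 0.410080 ≈ 0.5786

Pr(poor earnings report | price drop) ≈ 0.5786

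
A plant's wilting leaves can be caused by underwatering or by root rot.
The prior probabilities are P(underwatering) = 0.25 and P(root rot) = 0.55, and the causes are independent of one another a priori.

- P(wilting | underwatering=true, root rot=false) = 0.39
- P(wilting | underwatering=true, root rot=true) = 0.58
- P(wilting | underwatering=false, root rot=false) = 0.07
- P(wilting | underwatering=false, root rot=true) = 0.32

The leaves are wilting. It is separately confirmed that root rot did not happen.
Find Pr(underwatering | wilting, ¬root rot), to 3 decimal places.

Pr(underwatering | wilting, ¬root rot) ≈ 0.650

Numerator (weight on configurations with underwatering): 0.39*0.25 = 0.097500
Normalizer over all consistent configurations: 0.07*0.75 + 0.39*0.25 = 0.150000
Posterior = 0.097500 / 0.150000 ≈ 0.650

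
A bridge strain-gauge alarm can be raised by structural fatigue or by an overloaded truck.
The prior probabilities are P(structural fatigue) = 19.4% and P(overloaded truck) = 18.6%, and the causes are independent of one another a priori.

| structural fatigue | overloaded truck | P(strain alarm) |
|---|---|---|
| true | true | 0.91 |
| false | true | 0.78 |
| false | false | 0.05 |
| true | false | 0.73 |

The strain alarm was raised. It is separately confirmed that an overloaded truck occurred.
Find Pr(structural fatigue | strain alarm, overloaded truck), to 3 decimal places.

P(strain alarm | overloaded truck) = 0.78*0.806 + 0.91*0.194 = 0.628680 + 0.176540 = 0.805220
Restricting to configurations with structural fatigue present: 0.91*0.194 = 0.176540.
Hence the posterior is 0.176540/0.805220 ≈ 0.219.

Pr(structural fatigue | strain alarm, overloaded truck) ≈ 0.219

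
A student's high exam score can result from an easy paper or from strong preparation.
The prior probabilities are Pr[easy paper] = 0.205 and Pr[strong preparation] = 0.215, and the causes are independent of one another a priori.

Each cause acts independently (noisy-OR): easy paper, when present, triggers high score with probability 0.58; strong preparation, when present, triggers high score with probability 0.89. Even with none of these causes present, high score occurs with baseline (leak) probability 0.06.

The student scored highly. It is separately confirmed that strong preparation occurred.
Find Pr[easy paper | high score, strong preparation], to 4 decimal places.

Pr[easy paper | high score, strong preparation] ≈ 0.2158

Under noisy-OR, P(high score | causes) = 1 − (1−0.06)·∏(1−qᵢ) over the active causes.
Sum P(high score|·) weighted by the priors over both values of easy paper:
  P(high score | strong preparation) = 0.8966·0.795 + 0.956572·0.205
        = 0.712797 + 0.196097 = 0.908894
The terms with easy paper present sum to 0.196097, so
  P(easy paper | high score, strong preparation) = 0.196097 / 0.908894 ≈ 0.2158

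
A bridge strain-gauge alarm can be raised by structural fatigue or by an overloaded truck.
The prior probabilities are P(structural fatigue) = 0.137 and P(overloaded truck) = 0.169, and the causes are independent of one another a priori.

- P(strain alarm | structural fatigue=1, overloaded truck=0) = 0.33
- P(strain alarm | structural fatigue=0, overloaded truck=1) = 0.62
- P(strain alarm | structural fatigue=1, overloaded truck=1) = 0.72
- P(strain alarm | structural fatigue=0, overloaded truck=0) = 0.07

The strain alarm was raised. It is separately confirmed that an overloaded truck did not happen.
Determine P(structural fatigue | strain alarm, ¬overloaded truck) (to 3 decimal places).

Enumerate both values of structural fatigue and weight by the priors:
  P(strain alarm | ¬overloaded truck) = 0.07×0.863 + 0.33×0.137
        = 0.060410 + 0.045210 = 0.105620
Configurations with structural fatigue contribute 0.045210, so
  P(structural fatigue | strain alarm, ¬overloaded truck) = 0.045210 / 0.105620 ≈ 0.428

P(structural fatigue | strain alarm, ¬overloaded truck) ≈ 0.428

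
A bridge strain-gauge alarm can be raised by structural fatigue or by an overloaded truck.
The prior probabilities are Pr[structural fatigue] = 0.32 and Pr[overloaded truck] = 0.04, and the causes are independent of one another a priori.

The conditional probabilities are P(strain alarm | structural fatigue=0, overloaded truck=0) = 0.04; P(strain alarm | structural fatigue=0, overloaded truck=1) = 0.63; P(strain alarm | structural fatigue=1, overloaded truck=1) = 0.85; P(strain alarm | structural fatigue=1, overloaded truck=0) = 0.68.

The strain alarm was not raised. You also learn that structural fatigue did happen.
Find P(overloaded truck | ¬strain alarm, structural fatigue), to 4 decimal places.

For the numerator, keep only overloaded truck=true terms: 0.15*0.04 = 0.006000
The normalizing constant is 0.32*0.96 + 0.15*0.04 = 0.313200
P(overloaded truck | ¬strain alarm, structural fatigue) = 0.006000/0.313200 ≈ 0.0192

P(overloaded truck | ¬strain alarm, structural fatigue) ≈ 0.0192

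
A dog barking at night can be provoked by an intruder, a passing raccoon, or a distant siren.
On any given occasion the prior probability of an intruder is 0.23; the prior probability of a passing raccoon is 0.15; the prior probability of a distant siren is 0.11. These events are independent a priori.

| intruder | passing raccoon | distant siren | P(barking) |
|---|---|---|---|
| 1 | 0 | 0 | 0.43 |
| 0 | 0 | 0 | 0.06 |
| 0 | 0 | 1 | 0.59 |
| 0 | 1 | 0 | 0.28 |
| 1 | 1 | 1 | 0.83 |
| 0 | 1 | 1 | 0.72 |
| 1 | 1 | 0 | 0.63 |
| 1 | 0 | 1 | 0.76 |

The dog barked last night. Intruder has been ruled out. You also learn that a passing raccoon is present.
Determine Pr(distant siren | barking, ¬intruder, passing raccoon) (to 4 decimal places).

Pr(distant siren | barking, ¬intruder, passing raccoon) ≈ 0.2412

Weight on distant siren=true, given the evidence: 0.72×0.11 = 0.079200
Normalizer over all consistent configurations: 0.28×0.89 + 0.72×0.11 = 0.328400
P(distant siren | barking, ¬intruder, passing raccoon) = 0.079200/0.328400 ≈ 0.2412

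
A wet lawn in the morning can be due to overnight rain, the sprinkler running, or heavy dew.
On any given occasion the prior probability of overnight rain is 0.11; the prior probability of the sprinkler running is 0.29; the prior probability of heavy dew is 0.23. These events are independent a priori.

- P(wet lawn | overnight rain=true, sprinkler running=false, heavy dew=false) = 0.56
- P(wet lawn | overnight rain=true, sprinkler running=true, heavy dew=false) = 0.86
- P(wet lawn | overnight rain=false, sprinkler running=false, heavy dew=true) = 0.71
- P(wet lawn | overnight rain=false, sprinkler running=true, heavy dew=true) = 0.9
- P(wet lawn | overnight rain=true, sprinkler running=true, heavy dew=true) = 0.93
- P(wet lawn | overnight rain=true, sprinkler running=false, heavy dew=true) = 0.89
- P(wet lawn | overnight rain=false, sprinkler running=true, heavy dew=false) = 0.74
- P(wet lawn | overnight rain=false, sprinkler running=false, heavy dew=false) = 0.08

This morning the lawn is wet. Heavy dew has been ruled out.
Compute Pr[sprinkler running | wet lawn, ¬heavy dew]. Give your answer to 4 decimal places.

Enumerate the 4 (overnight rain, sprinkler running) configurations and weight by the priors:
  P(wet lawn | ¬heavy dew) = 0.08·0.89·0.71 + 0.74·0.89·0.29 + 0.56·0.11·0.71 + 0.86·0.11·0.29
        = 0.050552 + 0.190994 + 0.043736 + 0.027434 = 0.312716
The terms with sprinkler running present sum to 0.218428, so
  P(sprinkler running | wet lawn, ¬heavy dew) = 0.218428 / 0.312716 ≈ 0.6985

Pr[sprinkler running | wet lawn, ¬heavy dew] ≈ 0.6985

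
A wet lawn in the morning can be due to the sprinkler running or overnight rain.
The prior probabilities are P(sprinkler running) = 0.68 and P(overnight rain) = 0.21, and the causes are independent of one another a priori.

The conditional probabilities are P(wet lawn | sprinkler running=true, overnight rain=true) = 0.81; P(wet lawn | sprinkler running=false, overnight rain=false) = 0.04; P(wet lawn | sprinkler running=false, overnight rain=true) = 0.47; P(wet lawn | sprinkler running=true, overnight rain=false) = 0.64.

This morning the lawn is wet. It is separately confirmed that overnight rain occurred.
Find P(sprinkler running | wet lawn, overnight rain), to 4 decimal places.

For the numerator, keep only sprinkler running=true terms: 0.81*0.68 = 0.550800
The normalizing constant is 0.47*0.32 + 0.81*0.68 = 0.701200
Posterior = 0.550800 / 0.701200 ≈ 0.7855

P(sprinkler running | wet lawn, overnight rain) ≈ 0.7855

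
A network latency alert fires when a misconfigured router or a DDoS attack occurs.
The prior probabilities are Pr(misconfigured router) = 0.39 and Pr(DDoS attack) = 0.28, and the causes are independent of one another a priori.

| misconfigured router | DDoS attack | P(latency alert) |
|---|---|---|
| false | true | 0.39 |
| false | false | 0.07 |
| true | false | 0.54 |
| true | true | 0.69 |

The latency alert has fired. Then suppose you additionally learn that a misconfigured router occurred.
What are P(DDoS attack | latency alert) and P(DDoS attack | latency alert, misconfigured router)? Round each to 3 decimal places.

Weight on DDoS attack=true, given the evidence: 0.066612 + 0.075348 = 0.141960
The normalizing constant is 0.07×0.61×0.72 + 0.39×0.61×0.28 + 0.54×0.39×0.72 + 0.69×0.39×0.28 = 0.324336
P(DDoS attack | latency alert) = 0.141960/0.324336 ≈ 0.438

With the extra evidence:
P(latency alert | misconfigured router) = 0.54·0.72 + 0.69·0.28 = 0.388800 + 0.193200 = 0.582000
Restricting to configurations with DDoS attack present: 0.69·0.28 = 0.193200.
Hence the posterior is 0.193200/0.582000 ≈ 0.332.
This is intercausal reasoning (explaining away): once misconfigured router accounts for the latency alert, DDoS attack becomes less likely.

P(DDoS attack | latency alert) ≈ 0.438; P(DDoS attack | latency alert, misconfigured router) ≈ 0.332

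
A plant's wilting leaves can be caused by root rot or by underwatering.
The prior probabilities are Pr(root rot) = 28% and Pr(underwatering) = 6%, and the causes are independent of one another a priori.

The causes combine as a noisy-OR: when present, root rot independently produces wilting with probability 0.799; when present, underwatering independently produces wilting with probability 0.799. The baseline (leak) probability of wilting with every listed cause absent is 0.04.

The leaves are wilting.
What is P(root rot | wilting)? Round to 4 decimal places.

Under noisy-OR, P(wilting | causes) = 1 − (1−0.04)·∏(1−qᵢ) over the active causes.
By total probability over the 4 (root rot, underwatering) configurations:
  P(wilting) = 0.04*0.72*0.94 + 0.80704*0.72*0.06 + 0.80704*0.28*0.94 + 0.961215*0.28*0.06
        = 0.027072 + 0.034864 + 0.212413 + 0.016148 = 0.290497
The terms with root rot present sum to 0.228561, so
  P(root rot | wilting) = 0.228561 / 0.290497 ≈ 0.7868

P(root rot | wilting) ≈ 0.7868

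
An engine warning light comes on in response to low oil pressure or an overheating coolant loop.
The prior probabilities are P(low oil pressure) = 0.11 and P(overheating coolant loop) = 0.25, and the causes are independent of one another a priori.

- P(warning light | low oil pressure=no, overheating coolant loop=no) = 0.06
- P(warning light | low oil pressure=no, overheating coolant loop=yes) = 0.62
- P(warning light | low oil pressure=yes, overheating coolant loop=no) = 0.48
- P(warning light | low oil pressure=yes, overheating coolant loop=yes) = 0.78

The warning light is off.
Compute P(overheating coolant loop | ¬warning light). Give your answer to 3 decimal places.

P(overheating coolant loop | ¬warning light) ≈ 0.119

For the numerator, keep only overheating coolant loop=true terms: 0.084550 + 0.006050 = 0.090600
The normalizing constant is 0.94·0.89·0.75 + 0.38·0.89·0.25 + 0.52·0.11·0.75 + 0.22·0.11·0.25 = 0.760950
Posterior = 0.090600 / 0.760950 ≈ 0.119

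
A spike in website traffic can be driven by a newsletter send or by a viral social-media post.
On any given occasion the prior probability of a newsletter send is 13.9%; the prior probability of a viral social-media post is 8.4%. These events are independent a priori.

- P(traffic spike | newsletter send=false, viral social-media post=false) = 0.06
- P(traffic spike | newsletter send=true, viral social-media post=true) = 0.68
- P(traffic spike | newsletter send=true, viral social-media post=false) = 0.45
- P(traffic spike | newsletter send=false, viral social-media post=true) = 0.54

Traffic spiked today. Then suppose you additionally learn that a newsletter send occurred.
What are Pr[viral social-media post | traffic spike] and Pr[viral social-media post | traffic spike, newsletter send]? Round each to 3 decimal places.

Weight on viral social-media post=true, given the evidence: 0.039055 + 0.007940 = 0.046995
The normalizing constant is 0.06·0.861·0.916 + 0.54·0.861·0.084 + 0.45·0.139·0.916 + 0.68·0.139·0.084 = 0.151612
Posterior = 0.046995 / 0.151612 ≈ 0.310

Now also conditioning on newsletter send=true:
P(traffic spike | newsletter send) = 0.45*0.916 + 0.68*0.084 = 0.412200 + 0.057120 = 0.469320
Restricting to configurations with viral social-media post present: 0.68*0.084 = 0.057120.
P(viral social-media post | traffic spike, newsletter send) = 0.057120 / 0.469320 ≈ 0.122

Pr[viral social-media post | traffic spike] ≈ 0.310; Pr[viral social-media post | traffic spike, newsletter send] ≈ 0.122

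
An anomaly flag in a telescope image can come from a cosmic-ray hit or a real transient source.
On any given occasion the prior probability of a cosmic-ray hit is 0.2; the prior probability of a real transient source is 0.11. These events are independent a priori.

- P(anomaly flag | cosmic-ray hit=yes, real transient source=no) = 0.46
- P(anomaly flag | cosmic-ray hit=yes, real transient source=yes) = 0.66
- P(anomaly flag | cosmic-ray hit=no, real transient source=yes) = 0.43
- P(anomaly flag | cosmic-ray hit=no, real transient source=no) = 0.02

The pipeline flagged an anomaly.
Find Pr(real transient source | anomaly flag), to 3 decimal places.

Pr(real transient source | anomaly flag) ≈ 0.353

For the numerator, keep only real transient source=true terms: 0.037840 + 0.014520 = 0.052360
Normalizer over all consistent configurations: 0.02·0.8·0.89 + 0.43·0.8·0.11 + 0.46·0.2·0.89 + 0.66·0.2·0.11 = 0.148480
P(real transient source | anomaly flag) = 0.052360/0.148480 ≈ 0.353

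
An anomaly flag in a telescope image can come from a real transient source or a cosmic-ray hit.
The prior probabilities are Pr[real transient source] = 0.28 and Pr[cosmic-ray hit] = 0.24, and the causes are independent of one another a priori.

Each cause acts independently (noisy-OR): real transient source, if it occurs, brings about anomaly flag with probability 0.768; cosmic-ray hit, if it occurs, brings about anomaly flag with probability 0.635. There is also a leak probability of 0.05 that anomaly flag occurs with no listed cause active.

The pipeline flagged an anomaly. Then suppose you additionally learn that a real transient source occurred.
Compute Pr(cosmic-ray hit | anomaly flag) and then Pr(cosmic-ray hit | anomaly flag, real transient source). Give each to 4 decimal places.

Pr(cosmic-ray hit | anomaly flag) ≈ 0.4747; Pr(cosmic-ray hit | anomaly flag, real transient source) ≈ 0.2714

Under noisy-OR, P(anomaly flag | causes) = 1 − (1−0.05)·∏(1−qᵢ) over the active causes.
Weight on cosmic-ray hit=true, given the evidence: 0.112882 + 0.061794 = 0.174676
Normalizer over all consistent configurations: 0.05×0.72×0.76 + 0.65325×0.72×0.24 + 0.7796×0.28×0.76 + 0.919554×0.28×0.24 = 0.367935
Posterior = 0.174676 / 0.367935 ≈ 0.4747

Now also conditioning on real transient source=true:
By total probability over both values of cosmic-ray hit:
  P(anomaly flag | real transient source) = 0.7796*0.76 + 0.919554*0.24
        = 0.592496 + 0.220693 = 0.813189
Configurations with cosmic-ray hit contribute 0.220693, so
  P(cosmic-ray hit | anomaly flag, real transient source) = 0.220693 / 0.813189 ≈ 0.2714
— real transient source explains away the evidence for cosmic-ray hit.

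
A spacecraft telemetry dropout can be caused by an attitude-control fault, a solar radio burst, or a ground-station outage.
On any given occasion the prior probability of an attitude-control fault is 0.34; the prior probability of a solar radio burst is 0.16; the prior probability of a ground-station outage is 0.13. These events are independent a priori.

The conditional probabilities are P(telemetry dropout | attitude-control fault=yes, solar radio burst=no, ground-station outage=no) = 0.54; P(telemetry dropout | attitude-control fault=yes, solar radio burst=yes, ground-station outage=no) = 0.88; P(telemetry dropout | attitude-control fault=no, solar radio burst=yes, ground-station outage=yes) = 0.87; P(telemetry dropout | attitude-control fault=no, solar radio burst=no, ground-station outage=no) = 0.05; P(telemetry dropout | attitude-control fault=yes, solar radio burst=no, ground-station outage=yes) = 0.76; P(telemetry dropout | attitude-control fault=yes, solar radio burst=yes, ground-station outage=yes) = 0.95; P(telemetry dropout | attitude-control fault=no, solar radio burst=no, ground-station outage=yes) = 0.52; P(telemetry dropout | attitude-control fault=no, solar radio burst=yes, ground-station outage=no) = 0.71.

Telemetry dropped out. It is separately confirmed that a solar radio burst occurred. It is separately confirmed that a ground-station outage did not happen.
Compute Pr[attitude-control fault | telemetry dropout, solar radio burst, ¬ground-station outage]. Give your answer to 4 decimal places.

Pr[attitude-control fault | telemetry dropout, solar radio burst, ¬ground-station outage] ≈ 0.3897

P(telemetry dropout | solar radio burst, ¬ground-station outage) = 0.71*0.66 + 0.88*0.34 = 0.468600 + 0.299200 = 0.767800
Restricting to configurations with attitude-control fault present: 0.88*0.34 = 0.299200.
Hence the posterior is 0.299200/0.767800 ≈ 0.3897.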